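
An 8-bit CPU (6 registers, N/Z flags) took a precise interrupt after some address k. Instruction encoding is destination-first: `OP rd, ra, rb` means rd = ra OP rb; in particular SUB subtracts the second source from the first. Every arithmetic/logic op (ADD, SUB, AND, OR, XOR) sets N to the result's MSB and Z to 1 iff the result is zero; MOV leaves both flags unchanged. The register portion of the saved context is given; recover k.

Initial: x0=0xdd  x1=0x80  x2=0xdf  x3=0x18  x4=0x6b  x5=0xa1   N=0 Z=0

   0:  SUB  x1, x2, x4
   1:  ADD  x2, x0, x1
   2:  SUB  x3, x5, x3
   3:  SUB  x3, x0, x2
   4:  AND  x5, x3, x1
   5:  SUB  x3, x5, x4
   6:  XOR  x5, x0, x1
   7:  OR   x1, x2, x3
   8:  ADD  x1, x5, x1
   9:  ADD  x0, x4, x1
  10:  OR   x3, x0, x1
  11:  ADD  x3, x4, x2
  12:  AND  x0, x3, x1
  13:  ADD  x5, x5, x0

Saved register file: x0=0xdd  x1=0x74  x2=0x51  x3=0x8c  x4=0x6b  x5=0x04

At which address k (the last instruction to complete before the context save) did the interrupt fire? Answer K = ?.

after  0: x0=0xdd x1=0x74 x2=0xdf x3=0x18 x4=0x6b x5=0xa1  N=0 Z=0
after  1: x0=0xdd x1=0x74 x2=0x51 x3=0x18 x4=0x6b x5=0xa1  N=0 Z=0
after  2: x0=0xdd x1=0x74 x2=0x51 x3=0x89 x4=0x6b x5=0xa1  N=1 Z=0
after  3: x0=0xdd x1=0x74 x2=0x51 x3=0x8c x4=0x6b x5=0xa1  N=1 Z=0
after  4: x0=0xdd x1=0x74 x2=0x51 x3=0x8c x4=0x6b x5=0x04  N=0 Z=0
-- IRQ taken; context saved, return-PC = 5 --

K = 4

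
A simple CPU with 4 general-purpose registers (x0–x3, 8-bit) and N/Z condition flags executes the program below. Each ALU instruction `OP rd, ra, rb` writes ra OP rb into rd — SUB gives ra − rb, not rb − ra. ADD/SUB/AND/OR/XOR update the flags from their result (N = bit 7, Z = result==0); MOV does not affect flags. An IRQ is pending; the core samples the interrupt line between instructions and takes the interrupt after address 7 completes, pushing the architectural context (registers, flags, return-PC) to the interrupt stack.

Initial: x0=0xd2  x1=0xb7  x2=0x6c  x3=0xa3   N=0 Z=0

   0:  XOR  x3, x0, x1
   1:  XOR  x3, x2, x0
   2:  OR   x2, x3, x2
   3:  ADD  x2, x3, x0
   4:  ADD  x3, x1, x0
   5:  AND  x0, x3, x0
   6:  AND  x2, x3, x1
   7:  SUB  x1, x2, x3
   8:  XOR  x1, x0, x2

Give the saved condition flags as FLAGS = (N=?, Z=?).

FLAGS = (N=1, Z=0)

after  0: x0=0xd2 x1=0xb7 x2=0x6c x3=0x65  N=0 Z=0
after  1: x0=0xd2 x1=0xb7 x2=0x6c x3=0xbe  N=1 Z=0
after  2: x0=0xd2 x1=0xb7 x2=0xfe x3=0xbe  N=1 Z=0
after  3: x0=0xd2 x1=0xb7 x2=0x90 x3=0xbe  N=1 Z=0
after  4: x0=0xd2 x1=0xb7 x2=0x90 x3=0x89  N=1 Z=0
after  5: x0=0x80 x1=0xb7 x2=0x90 x3=0x89  N=1 Z=0
after  6: x0=0x80 x1=0xb7 x2=0x81 x3=0x89  N=1 Z=0
after  7: x0=0x80 x1=0xf8 x2=0x81 x3=0x89  N=1 Z=0
-- IRQ taken; context saved, return-PC = 8 --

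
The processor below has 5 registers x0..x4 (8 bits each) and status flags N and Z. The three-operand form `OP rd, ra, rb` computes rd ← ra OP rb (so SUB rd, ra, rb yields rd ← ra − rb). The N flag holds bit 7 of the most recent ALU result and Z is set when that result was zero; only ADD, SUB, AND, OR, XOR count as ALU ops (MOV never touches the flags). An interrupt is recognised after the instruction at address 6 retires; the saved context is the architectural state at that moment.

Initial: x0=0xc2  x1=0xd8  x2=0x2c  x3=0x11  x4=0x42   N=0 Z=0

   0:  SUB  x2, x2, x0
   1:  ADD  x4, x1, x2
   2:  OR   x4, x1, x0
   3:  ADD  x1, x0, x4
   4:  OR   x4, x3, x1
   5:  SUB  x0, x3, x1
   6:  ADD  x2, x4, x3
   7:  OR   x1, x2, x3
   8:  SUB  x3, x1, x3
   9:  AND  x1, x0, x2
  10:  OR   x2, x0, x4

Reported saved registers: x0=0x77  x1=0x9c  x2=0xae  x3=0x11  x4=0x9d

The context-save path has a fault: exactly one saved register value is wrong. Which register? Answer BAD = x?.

after  0: x0=0xc2 x1=0xd8 x2=0x6a x3=0x11 x4=0x42  N=0 Z=0
after  1: x0=0xc2 x1=0xd8 x2=0x6a x3=0x11 x4=0x42  N=0 Z=0
after  2: x0=0xc2 x1=0xd8 x2=0x6a x3=0x11 x4=0xda  N=1 Z=0
after  3: x0=0xc2 x1=0x9c x2=0x6a x3=0x11 x4=0xda  N=1 Z=0
after  4: x0=0xc2 x1=0x9c x2=0x6a x3=0x11 x4=0x9d  N=1 Z=0
after  5: x0=0x75 x1=0x9c x2=0x6a x3=0x11 x4=0x9d  N=0 Z=0
after  6: x0=0x75 x1=0x9c x2=0xae x3=0x11 x4=0x9d  N=1 Z=0
-- IRQ taken; context saved, return-PC = 7 --
mismatch: x0: reported 0x77 vs actual 0x75

BAD = x0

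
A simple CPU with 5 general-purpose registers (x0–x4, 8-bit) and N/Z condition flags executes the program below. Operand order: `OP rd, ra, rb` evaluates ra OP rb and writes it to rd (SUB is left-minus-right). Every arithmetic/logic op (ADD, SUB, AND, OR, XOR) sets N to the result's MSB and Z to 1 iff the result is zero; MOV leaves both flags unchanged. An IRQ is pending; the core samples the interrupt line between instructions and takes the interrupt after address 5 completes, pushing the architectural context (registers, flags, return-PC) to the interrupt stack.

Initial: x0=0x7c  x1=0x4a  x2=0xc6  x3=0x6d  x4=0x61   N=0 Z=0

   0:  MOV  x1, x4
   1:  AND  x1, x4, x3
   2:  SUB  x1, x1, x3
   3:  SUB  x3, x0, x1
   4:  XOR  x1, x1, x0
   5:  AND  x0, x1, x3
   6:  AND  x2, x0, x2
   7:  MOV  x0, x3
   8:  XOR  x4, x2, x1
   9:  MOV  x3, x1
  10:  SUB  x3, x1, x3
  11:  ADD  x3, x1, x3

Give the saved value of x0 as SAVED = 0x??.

after  0: x0=0x7c x1=0x61 x2=0xc6 x3=0x6d x4=0x61  N=0 Z=0
after  1: x0=0x7c x1=0x61 x2=0xc6 x3=0x6d x4=0x61  N=0 Z=0
after  2: x0=0x7c x1=0xf4 x2=0xc6 x3=0x6d x4=0x61  N=1 Z=0
after  3: x0=0x7c x1=0xf4 x2=0xc6 x3=0x88 x4=0x61  N=1 Z=0
after  4: x0=0x7c x1=0x88 x2=0xc6 x3=0x88 x4=0x61  N=1 Z=0
after  5: x0=0x88 x1=0x88 x2=0xc6 x3=0x88 x4=0x61  N=1 Z=0
-- IRQ taken; context saved, return-PC = 6 --

SAVED = 0x88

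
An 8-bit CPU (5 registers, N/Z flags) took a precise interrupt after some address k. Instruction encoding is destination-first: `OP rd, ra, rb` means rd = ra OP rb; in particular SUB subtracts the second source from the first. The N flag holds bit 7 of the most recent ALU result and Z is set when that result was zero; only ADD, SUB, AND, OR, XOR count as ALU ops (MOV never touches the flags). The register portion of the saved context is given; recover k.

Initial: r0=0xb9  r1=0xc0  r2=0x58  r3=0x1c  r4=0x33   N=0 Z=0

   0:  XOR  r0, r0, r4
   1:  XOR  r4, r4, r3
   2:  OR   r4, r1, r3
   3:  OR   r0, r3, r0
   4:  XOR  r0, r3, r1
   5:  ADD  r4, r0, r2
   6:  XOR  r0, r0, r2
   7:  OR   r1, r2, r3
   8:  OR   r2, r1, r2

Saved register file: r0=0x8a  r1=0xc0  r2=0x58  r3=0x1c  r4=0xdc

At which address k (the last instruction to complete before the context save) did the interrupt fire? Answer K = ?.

K = 2

after  0: r0=0x8a r1=0xc0 r2=0x58 r3=0x1c r4=0x33  N=1 Z=0
after  1: r0=0x8a r1=0xc0 r2=0x58 r3=0x1c r4=0x2f  N=0 Z=0
after  2: r0=0x8a r1=0xc0 r2=0x58 r3=0x1c r4=0xdc  N=1 Z=0
-- IRQ taken; context saved, return-PC = 3 --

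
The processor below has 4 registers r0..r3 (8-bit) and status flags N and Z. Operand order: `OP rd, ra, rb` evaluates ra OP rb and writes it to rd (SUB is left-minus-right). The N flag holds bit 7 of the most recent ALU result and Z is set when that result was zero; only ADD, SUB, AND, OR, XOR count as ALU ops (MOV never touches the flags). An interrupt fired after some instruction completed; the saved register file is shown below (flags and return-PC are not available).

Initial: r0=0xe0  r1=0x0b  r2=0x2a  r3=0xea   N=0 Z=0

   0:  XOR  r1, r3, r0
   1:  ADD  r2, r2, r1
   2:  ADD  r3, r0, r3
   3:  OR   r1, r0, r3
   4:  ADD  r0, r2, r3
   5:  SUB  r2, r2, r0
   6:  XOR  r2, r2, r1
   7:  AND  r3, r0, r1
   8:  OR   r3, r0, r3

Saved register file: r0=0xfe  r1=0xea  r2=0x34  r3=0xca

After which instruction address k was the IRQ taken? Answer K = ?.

K = 4

after  0: r0=0xe0 r1=0x0a r2=0x2a r3=0xea  N=0 Z=0
after  1: r0=0xe0 r1=0x0a r2=0x34 r3=0xea  N=0 Z=0
after  2: r0=0xe0 r1=0x0a r2=0x34 r3=0xca  N=1 Z=0
after  3: r0=0xe0 r1=0xea r2=0x34 r3=0xca  N=1 Z=0
after  4: r0=0xfe r1=0xea r2=0x34 r3=0xca  N=1 Z=0
-- IRQ taken; context saved, return-PC = 5 --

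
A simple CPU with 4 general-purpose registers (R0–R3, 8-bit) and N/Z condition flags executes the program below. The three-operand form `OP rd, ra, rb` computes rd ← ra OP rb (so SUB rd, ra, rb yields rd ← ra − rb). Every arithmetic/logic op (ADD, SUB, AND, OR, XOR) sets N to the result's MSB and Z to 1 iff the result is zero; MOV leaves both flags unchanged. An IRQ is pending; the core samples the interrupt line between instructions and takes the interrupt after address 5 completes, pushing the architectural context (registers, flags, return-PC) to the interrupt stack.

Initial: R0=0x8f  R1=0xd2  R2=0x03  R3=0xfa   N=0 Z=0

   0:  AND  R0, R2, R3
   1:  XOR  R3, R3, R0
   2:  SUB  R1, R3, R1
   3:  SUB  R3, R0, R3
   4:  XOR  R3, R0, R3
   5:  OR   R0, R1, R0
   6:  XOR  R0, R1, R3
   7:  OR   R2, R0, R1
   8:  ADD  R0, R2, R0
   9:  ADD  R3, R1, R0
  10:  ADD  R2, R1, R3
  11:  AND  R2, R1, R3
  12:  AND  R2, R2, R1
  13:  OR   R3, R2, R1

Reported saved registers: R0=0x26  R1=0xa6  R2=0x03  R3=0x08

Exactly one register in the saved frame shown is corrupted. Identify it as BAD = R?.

BAD = R1

after  0: R0=0x02 R1=0xd2 R2=0x03 R3=0xfa  N=0 Z=0
after  1: R0=0x02 R1=0xd2 R2=0x03 R3=0xf8  N=1 Z=0
after  2: R0=0x02 R1=0x26 R2=0x03 R3=0xf8  N=0 Z=0
after  3: R0=0x02 R1=0x26 R2=0x03 R3=0x0a  N=0 Z=0
after  4: R0=0x02 R1=0x26 R2=0x03 R3=0x08  N=0 Z=0
after  5: R0=0x26 R1=0x26 R2=0x03 R3=0x08  N=0 Z=0
-- IRQ taken; context saved, return-PC = 6 --
mismatch: R1: reported 0xa6 vs actual 0x26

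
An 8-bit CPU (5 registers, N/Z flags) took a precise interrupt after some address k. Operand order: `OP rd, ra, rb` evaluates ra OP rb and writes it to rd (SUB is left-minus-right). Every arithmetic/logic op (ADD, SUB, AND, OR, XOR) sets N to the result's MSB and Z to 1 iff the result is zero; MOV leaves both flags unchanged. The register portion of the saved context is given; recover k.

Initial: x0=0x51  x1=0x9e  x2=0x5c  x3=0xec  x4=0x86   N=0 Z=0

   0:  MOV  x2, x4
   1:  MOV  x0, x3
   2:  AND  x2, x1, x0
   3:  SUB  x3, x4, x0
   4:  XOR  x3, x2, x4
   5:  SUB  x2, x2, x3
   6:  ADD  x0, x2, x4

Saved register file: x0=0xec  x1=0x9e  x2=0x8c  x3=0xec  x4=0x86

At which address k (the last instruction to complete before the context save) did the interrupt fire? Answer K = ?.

K = 2

after  0: x0=0x51 x1=0x9e x2=0x86 x3=0xec x4=0x86  N=0 Z=0
after  1: x0=0xec x1=0x9e x2=0x86 x3=0xec x4=0x86  N=0 Z=0
after  2: x0=0xec x1=0x9e x2=0x8c x3=0xec x4=0x86  N=1 Z=0
-- IRQ taken; context saved, return-PC = 3 --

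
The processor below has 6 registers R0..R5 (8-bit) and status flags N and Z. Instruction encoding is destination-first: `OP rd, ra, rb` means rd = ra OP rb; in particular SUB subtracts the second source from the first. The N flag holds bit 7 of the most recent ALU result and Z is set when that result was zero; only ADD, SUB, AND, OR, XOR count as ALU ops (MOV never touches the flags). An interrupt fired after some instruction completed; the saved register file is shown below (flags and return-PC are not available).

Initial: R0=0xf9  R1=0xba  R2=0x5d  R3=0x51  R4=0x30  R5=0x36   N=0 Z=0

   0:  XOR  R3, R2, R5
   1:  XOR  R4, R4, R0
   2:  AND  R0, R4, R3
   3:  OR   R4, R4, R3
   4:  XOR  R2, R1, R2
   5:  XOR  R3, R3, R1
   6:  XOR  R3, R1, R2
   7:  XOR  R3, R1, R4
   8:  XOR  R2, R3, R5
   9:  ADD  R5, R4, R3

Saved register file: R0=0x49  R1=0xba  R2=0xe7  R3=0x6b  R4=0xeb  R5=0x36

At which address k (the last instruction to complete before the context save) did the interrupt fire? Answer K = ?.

after  0: R0=0xf9 R1=0xba R2=0x5d R3=0x6b R4=0x30 R5=0x36  N=0 Z=0
after  1: R0=0xf9 R1=0xba R2=0x5d R3=0x6b R4=0xc9 R5=0x36  N=1 Z=0
after  2: R0=0x49 R1=0xba R2=0x5d R3=0x6b R4=0xc9 R5=0x36  N=0 Z=0
after  3: R0=0x49 R1=0xba R2=0x5d R3=0x6b R4=0xeb R5=0x36  N=1 Z=0
after  4: R0=0x49 R1=0xba R2=0xe7 R3=0x6b R4=0xeb R5=0x36  N=1 Z=0
-- IRQ taken; context saved, return-PC = 5 --

K = 4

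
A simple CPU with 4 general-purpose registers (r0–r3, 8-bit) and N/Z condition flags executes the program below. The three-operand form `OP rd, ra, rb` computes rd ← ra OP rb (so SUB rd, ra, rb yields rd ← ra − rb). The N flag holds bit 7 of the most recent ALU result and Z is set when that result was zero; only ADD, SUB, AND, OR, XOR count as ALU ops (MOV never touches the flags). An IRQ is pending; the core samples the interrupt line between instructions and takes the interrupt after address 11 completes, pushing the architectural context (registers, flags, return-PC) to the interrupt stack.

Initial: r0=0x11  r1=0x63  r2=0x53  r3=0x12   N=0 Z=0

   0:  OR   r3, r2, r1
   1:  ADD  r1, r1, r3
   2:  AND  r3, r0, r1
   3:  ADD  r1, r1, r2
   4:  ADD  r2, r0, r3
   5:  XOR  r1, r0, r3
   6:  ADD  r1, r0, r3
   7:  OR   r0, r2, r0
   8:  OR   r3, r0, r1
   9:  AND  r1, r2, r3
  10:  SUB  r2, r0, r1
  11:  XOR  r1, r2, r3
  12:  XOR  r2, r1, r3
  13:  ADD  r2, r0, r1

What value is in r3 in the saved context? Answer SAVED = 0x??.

after  0: r0=0x11 r1=0x63 r2=0x53 r3=0x73  N=0 Z=0
after  1: r0=0x11 r1=0xd6 r2=0x53 r3=0x73  N=1 Z=0
after  2: r0=0x11 r1=0xd6 r2=0x53 r3=0x10  N=0 Z=0
after  3: r0=0x11 r1=0x29 r2=0x53 r3=0x10  N=0 Z=0
after  4: r0=0x11 r1=0x29 r2=0x21 r3=0x10  N=0 Z=0
after  5: r0=0x11 r1=0x01 r2=0x21 r3=0x10  N=0 Z=0
after  6: r0=0x11 r1=0x21 r2=0x21 r3=0x10  N=0 Z=0
after  7: r0=0x31 r1=0x21 r2=0x21 r3=0x10  N=0 Z=0
after  8: r0=0x31 r1=0x21 r2=0x21 r3=0x31  N=0 Z=0
after  9: r0=0x31 r1=0x21 r2=0x21 r3=0x31  N=0 Z=0
after 10: r0=0x31 r1=0x21 r2=0x10 r3=0x31  N=0 Z=0
after 11: r0=0x31 r1=0x21 r2=0x10 r3=0x31  N=0 Z=0
-- IRQ taken; context saved, return-PC = 12 --

SAVED = 0x31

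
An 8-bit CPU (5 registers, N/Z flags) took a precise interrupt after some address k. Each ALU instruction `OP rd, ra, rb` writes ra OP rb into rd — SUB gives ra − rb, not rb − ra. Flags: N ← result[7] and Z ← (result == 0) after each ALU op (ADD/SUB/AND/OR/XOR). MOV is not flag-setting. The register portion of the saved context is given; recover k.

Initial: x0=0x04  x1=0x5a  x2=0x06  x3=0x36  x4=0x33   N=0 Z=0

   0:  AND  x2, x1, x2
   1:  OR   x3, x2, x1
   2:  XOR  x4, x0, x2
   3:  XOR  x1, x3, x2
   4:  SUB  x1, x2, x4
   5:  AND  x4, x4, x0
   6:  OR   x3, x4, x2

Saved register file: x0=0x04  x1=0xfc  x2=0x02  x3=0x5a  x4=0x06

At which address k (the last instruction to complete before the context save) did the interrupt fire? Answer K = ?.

K = 4

after  0: x0=0x04 x1=0x5a x2=0x02 x3=0x36 x4=0x33  N=0 Z=0
after  1: x0=0x04 x1=0x5a x2=0x02 x3=0x5a x4=0x33  N=0 Z=0
after  2: x0=0x04 x1=0x5a x2=0x02 x3=0x5a x4=0x06  N=0 Z=0
after  3: x0=0x04 x1=0x58 x2=0x02 x3=0x5a x4=0x06  N=0 Z=0
after  4: x0=0x04 x1=0xfc x2=0x02 x3=0x5a x4=0x06  N=1 Z=0
-- IRQ taken; context saved, return-PC = 5 --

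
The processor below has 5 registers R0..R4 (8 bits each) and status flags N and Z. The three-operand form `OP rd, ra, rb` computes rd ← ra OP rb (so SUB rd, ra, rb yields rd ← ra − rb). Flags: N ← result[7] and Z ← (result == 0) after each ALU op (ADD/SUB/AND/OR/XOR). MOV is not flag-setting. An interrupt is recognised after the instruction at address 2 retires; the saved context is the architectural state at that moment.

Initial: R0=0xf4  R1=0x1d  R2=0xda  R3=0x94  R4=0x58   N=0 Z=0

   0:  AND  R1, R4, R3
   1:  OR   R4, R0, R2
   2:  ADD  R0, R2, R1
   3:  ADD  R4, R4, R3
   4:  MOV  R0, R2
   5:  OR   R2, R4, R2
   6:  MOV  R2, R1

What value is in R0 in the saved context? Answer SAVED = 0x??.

SAVED = 0xea

after  0: R0=0xf4 R1=0x10 R2=0xda R3=0x94 R4=0x58  N=0 Z=0
after  1: R0=0xf4 R1=0x10 R2=0xda R3=0x94 R4=0xfe  N=1 Z=0
after  2: R0=0xea R1=0x10 R2=0xda R3=0x94 R4=0xfe  N=1 Z=0
-- IRQ taken; context saved, return-PC = 3 --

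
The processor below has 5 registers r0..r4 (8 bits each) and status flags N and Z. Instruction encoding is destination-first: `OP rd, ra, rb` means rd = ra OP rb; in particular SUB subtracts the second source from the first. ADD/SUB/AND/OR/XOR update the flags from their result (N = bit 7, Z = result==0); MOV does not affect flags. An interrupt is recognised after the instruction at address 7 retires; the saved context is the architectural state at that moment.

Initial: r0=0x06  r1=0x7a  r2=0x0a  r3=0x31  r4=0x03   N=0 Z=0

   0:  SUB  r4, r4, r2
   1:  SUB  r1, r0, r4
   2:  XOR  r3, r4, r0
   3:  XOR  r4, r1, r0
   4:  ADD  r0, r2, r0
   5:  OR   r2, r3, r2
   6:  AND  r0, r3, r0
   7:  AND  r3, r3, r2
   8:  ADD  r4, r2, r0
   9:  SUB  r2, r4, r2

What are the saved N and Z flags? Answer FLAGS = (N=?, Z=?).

FLAGS = (N=1, Z=0)

after  0: r0=0x06 r1=0x7a r2=0x0a r3=0x31 r4=0xf9  N=1 Z=0
after  1: r0=0x06 r1=0x0d r2=0x0a r3=0x31 r4=0xf9  N=0 Z=0
after  2: r0=0x06 r1=0x0d r2=0x0a r3=0xff r4=0xf9  N=1 Z=0
after  3: r0=0x06 r1=0x0d r2=0x0a r3=0xff r4=0x0b  N=0 Z=0
after  4: r0=0x10 r1=0x0d r2=0x0a r3=0xff r4=0x0b  N=0 Z=0
after  5: r0=0x10 r1=0x0d r2=0xff r3=0xff r4=0x0b  N=1 Z=0
after  6: r0=0x10 r1=0x0d r2=0xff r3=0xff r4=0x0b  N=0 Z=0
after  7: r0=0x10 r1=0x0d r2=0xff r3=0xff r4=0x0b  N=1 Z=0
-- IRQ taken; context saved, return-PC = 8 --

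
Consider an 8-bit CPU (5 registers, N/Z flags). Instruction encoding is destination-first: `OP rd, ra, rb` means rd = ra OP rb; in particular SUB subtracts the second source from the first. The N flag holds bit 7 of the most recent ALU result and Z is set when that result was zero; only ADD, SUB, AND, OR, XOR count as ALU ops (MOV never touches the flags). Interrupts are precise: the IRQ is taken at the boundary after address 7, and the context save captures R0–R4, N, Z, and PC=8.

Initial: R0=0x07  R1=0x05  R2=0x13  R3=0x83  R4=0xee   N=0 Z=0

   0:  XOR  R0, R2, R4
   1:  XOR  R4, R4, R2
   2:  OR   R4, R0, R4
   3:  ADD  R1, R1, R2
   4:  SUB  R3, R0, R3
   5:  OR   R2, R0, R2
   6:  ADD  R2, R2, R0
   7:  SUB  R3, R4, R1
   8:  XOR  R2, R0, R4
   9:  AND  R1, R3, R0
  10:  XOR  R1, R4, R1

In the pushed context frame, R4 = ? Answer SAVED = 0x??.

after  0: R0=0xfd R1=0x05 R2=0x13 R3=0x83 R4=0xee  N=1 Z=0
after  1: R0=0xfd R1=0x05 R2=0x13 R3=0x83 R4=0xfd  N=1 Z=0
after  2: R0=0xfd R1=0x05 R2=0x13 R3=0x83 R4=0xfd  N=1 Z=0
after  3: R0=0xfd R1=0x18 R2=0x13 R3=0x83 R4=0xfd  N=0 Z=0
after  4: R0=0xfd R1=0x18 R2=0x13 R3=0x7a R4=0xfd  N=0 Z=0
after  5: R0=0xfd R1=0x18 R2=0xff R3=0x7a R4=0xfd  N=1 Z=0
after  6: R0=0xfd R1=0x18 R2=0xfc R3=0x7a R4=0xfd  N=1 Z=0
after  7: R0=0xfd R1=0x18 R2=0xfc R3=0xe5 R4=0xfd  N=1 Z=0
-- IRQ taken; context saved, return-PC = 8 --

SAVED = 0xfd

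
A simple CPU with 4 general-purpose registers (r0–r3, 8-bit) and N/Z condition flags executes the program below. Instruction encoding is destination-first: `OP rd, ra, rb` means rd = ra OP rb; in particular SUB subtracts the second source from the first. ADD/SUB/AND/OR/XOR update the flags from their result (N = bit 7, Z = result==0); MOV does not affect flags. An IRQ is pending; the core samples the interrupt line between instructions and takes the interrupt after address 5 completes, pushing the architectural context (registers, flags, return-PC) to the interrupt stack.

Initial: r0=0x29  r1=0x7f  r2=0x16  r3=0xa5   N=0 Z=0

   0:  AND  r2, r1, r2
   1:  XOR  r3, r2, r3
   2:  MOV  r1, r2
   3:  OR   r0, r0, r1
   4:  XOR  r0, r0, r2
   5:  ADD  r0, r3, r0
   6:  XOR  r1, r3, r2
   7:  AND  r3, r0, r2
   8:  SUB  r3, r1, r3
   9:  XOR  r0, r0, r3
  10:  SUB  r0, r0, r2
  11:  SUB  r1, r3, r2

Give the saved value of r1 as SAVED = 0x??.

SAVED = 0x16

after  0: r0=0x29 r1=0x7f r2=0x16 r3=0xa5  N=0 Z=0
after  1: r0=0x29 r1=0x7f r2=0x16 r3=0xb3  N=1 Z=0
after  2: r0=0x29 r1=0x16 r2=0x16 r3=0xb3  N=1 Z=0
after  3: r0=0x3f r1=0x16 r2=0x16 r3=0xb3  N=0 Z=0
after  4: r0=0x29 r1=0x16 r2=0x16 r3=0xb3  N=0 Z=0
after  5: r0=0xdc r1=0x16 r2=0x16 r3=0xb3  N=1 Z=0
-- IRQ taken; context saved, return-PC = 6 --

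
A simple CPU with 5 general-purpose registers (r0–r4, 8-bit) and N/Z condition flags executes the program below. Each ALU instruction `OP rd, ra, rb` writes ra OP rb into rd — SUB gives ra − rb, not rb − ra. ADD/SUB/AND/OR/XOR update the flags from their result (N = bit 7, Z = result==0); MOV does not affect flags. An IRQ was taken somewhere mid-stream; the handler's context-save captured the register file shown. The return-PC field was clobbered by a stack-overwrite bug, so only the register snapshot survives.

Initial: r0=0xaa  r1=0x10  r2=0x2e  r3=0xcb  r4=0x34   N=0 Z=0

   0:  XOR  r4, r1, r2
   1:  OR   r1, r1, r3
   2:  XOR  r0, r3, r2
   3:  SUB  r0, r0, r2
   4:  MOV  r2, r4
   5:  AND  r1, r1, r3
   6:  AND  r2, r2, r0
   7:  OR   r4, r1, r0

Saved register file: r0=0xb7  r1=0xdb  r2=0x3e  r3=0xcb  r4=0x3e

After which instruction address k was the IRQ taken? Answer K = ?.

after  0: r0=0xaa r1=0x10 r2=0x2e r3=0xcb r4=0x3e  N=0 Z=0
after  1: r0=0xaa r1=0xdb r2=0x2e r3=0xcb r4=0x3e  N=1 Z=0
after  2: r0=0xe5 r1=0xdb r2=0x2e r3=0xcb r4=0x3e  N=1 Z=0
after  3: r0=0xb7 r1=0xdb r2=0x2e r3=0xcb r4=0x3e  N=1 Z=0
after  4: r0=0xb7 r1=0xdb r2=0x3e r3=0xcb r4=0x3e  N=1 Z=0
-- IRQ taken; context saved, return-PC = 5 --

K = 4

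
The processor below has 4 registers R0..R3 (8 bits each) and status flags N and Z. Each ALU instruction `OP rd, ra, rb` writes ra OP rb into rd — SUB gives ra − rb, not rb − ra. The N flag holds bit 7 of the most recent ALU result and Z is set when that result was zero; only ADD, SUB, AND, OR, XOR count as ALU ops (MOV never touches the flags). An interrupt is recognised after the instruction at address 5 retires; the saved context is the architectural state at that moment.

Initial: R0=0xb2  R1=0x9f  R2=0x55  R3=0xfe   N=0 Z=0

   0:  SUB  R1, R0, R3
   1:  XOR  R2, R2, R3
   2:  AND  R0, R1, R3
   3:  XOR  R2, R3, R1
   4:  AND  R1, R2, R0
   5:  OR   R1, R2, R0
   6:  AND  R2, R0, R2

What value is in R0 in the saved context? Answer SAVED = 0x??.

after  0: R0=0xb2 R1=0xb4 R2=0x55 R3=0xfe  N=1 Z=0
after  1: R0=0xb2 R1=0xb4 R2=0xab R3=0xfe  N=1 Z=0
after  2: R0=0xb4 R1=0xb4 R2=0xab R3=0xfe  N=1 Z=0
after  3: R0=0xb4 R1=0xb4 R2=0x4a R3=0xfe  N=0 Z=0
after  4: R0=0xb4 R1=0x00 R2=0x4a R3=0xfe  N=0 Z=1
after  5: R0=0xb4 R1=0xfe R2=0x4a R3=0xfe  N=1 Z=0
-- IRQ taken; context saved, return-PC = 6 --

SAVED = 0xb4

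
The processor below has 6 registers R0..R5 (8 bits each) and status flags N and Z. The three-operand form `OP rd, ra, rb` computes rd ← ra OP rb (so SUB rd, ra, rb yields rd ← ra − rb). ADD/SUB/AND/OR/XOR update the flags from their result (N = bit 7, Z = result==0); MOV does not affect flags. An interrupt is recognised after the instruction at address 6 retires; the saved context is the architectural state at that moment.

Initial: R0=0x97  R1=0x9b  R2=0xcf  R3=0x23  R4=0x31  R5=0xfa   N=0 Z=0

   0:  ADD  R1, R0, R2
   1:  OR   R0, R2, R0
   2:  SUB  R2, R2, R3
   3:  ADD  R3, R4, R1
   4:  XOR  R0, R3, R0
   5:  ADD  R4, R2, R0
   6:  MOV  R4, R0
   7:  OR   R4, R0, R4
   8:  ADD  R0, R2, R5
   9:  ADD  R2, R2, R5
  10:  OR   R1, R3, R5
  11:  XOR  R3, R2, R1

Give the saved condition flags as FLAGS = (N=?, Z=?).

after  0: R0=0x97 R1=0x66 R2=0xcf R3=0x23 R4=0x31 R5=0xfa  N=0 Z=0
after  1: R0=0xdf R1=0x66 R2=0xcf R3=0x23 R4=0x31 R5=0xfa  N=1 Z=0
after  2: R0=0xdf R1=0x66 R2=0xac R3=0x23 R4=0x31 R5=0xfa  N=1 Z=0
after  3: R0=0xdf R1=0x66 R2=0xac R3=0x97 R4=0x31 R5=0xfa  N=1 Z=0
after  4: R0=0x48 R1=0x66 R2=0xac R3=0x97 R4=0x31 R5=0xfa  N=0 Z=0
after  5: R0=0x48 R1=0x66 R2=0xac R3=0x97 R4=0xf4 R5=0xfa  N=1 Z=0
after  6: R0=0x48 R1=0x66 R2=0xac R3=0x97 R4=0x48 R5=0xfa  N=1 Z=0
-- IRQ taken; context saved, return-PC = 7 --

FLAGS = (N=1, Z=0)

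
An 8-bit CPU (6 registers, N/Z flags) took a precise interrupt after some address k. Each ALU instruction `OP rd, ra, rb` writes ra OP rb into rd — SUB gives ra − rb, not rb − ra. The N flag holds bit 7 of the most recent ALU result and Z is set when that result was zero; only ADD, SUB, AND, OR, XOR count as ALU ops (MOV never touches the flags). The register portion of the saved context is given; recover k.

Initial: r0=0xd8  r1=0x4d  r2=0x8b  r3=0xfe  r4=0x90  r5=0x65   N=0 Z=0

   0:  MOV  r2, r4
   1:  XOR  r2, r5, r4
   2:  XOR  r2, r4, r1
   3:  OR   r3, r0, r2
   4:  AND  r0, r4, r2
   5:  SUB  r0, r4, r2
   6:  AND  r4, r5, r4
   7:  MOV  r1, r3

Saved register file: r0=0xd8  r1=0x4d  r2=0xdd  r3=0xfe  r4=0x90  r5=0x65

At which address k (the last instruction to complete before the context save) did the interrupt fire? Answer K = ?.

after  0: r0=0xd8 r1=0x4d r2=0x90 r3=0xfe r4=0x90 r5=0x65  N=0 Z=0
after  1: r0=0xd8 r1=0x4d r2=0xf5 r3=0xfe r4=0x90 r5=0x65  N=1 Z=0
after  2: r0=0xd8 r1=0x4d r2=0xdd r3=0xfe r4=0x90 r5=0x65  N=1 Z=0
-- IRQ taken; context saved, return-PC = 3 --

K = 2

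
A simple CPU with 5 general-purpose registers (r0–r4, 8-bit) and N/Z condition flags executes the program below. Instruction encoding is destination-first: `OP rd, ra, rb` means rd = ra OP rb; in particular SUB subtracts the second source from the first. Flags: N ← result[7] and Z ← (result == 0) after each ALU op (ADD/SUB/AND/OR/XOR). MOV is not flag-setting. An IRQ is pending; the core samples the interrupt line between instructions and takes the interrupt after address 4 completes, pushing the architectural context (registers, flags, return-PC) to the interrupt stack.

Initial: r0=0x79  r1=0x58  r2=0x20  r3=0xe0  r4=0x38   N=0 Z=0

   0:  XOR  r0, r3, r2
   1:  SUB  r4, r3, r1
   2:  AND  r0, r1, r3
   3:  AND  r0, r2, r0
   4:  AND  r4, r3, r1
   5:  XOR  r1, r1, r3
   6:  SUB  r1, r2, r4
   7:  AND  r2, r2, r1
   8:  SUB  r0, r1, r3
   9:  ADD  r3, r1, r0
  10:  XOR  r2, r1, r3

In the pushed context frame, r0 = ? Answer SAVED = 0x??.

SAVED = 0x00

after  0: r0=0xc0 r1=0x58 r2=0x20 r3=0xe0 r4=0x38  N=1 Z=0
after  1: r0=0xc0 r1=0x58 r2=0x20 r3=0xe0 r4=0x88  N=1 Z=0
after  2: r0=0x40 r1=0x58 r2=0x20 r3=0xe0 r4=0x88  N=0 Z=0
after  3: r0=0x00 r1=0x58 r2=0x20 r3=0xe0 r4=0x88  N=0 Z=1
after  4: r0=0x00 r1=0x58 r2=0x20 r3=0xe0 r4=0x40  N=0 Z=0
-- IRQ taken; context saved, return-PC = 5 --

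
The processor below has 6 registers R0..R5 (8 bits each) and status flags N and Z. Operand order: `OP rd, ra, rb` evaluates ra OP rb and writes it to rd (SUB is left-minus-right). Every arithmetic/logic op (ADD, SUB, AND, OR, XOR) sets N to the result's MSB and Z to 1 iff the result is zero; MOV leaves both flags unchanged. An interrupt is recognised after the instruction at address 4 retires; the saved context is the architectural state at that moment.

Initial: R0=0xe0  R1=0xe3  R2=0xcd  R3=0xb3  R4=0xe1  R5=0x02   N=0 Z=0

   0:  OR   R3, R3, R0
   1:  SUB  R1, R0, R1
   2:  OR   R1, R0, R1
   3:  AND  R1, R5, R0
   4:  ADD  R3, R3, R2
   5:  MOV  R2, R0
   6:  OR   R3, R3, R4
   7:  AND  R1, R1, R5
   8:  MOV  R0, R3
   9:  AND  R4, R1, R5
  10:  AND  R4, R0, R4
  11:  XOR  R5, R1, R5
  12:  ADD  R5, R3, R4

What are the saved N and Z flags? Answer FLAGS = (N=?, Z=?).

FLAGS = (N=1, Z=0)

after  0: R0=0xe0 R1=0xe3 R2=0xcd R3=0xf3 R4=0xe1 R5=0x02  N=1 Z=0
after  1: R0=0xe0 R1=0xfd R2=0xcd R3=0xf3 R4=0xe1 R5=0x02  N=1 Z=0
after  2: R0=0xe0 R1=0xfd R2=0xcd R3=0xf3 R4=0xe1 R5=0x02  N=1 Z=0
after  3: R0=0xe0 R1=0x00 R2=0xcd R3=0xf3 R4=0xe1 R5=0x02  N=0 Z=1
after  4: R0=0xe0 R1=0x00 R2=0xcd R3=0xc0 R4=0xe1 R5=0x02  N=1 Z=0
-- IRQ taken; context saved, return-PC = 5 --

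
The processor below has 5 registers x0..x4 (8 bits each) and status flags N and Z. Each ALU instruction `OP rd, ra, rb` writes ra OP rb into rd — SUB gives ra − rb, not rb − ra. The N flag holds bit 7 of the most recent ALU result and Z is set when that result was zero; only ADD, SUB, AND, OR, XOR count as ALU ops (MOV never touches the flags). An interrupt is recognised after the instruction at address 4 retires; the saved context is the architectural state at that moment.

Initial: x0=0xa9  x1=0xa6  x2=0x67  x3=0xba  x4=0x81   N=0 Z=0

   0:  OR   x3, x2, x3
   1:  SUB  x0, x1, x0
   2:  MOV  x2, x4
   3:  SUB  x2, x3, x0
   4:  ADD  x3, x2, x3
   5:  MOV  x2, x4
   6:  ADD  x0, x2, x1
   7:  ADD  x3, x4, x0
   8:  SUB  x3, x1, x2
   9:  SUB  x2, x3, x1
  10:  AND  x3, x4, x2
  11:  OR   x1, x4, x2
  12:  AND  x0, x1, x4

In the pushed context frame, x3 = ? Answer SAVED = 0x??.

after  0: x0=0xa9 x1=0xa6 x2=0x67 x3=0xff x4=0x81  N=1 Z=0
after  1: x0=0xfd x1=0xa6 x2=0x67 x3=0xff x4=0x81  N=1 Z=0
after  2: x0=0xfd x1=0xa6 x2=0x81 x3=0xff x4=0x81  N=1 Z=0
after  3: x0=0xfd x1=0xa6 x2=0x02 x3=0xff x4=0x81  N=0 Z=0
after  4: x0=0xfd x1=0xa6 x2=0x02 x3=0x01 x4=0x81  N=0 Z=0
-- IRQ taken; context saved, return-PC = 5 --

SAVED = 0x01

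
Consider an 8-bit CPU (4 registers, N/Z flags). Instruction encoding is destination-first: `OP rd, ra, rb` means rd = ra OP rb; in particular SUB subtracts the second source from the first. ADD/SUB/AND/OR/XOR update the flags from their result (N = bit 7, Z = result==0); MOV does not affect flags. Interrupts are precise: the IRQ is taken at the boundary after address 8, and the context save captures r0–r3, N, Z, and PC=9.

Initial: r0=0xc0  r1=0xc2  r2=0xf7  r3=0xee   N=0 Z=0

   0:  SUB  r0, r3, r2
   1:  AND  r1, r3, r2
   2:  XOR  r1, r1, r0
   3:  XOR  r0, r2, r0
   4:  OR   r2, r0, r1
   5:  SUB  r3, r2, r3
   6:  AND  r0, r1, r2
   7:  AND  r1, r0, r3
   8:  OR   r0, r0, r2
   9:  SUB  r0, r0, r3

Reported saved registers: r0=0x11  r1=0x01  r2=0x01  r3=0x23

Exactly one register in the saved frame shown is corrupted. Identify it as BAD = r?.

after  0: r0=0xf7 r1=0xc2 r2=0xf7 r3=0xee  N=1 Z=0
after  1: r0=0xf7 r1=0xe6 r2=0xf7 r3=0xee  N=1 Z=0
after  2: r0=0xf7 r1=0x11 r2=0xf7 r3=0xee  N=0 Z=0
after  3: r0=0x00 r1=0x11 r2=0xf7 r3=0xee  N=0 Z=1
after  4: r0=0x00 r1=0x11 r2=0x11 r3=0xee  N=0 Z=0
after  5: r0=0x00 r1=0x11 r2=0x11 r3=0x23  N=0 Z=0
after  6: r0=0x11 r1=0x11 r2=0x11 r3=0x23  N=0 Z=0
after  7: r0=0x11 r1=0x01 r2=0x11 r3=0x23  N=0 Z=0
after  8: r0=0x11 r1=0x01 r2=0x11 r3=0x23  N=0 Z=0
-- IRQ taken; context saved, return-PC = 9 --
mismatch: r2: reported 0x01 vs actual 0x11

BAD = r2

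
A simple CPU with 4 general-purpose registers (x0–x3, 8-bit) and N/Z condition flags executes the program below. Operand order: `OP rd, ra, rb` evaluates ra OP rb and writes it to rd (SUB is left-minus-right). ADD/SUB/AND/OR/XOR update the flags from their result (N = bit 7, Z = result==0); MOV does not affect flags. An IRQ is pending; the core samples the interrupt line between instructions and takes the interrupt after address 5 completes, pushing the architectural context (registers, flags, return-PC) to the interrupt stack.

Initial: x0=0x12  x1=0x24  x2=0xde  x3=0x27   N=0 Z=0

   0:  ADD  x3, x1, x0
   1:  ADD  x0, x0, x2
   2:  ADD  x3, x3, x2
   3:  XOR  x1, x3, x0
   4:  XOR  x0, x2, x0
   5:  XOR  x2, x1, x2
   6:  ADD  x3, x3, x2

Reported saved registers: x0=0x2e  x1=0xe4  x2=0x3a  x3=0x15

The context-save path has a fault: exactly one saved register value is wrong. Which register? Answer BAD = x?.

after  0: x0=0x12 x1=0x24 x2=0xde x3=0x36  N=0 Z=0
after  1: x0=0xf0 x1=0x24 x2=0xde x3=0x36  N=1 Z=0
after  2: x0=0xf0 x1=0x24 x2=0xde x3=0x14  N=0 Z=0
after  3: x0=0xf0 x1=0xe4 x2=0xde x3=0x14  N=1 Z=0
after  4: x0=0x2e x1=0xe4 x2=0xde x3=0x14  N=0 Z=0
after  5: x0=0x2e x1=0xe4 x2=0x3a x3=0x14  N=0 Z=0
-- IRQ taken; context saved, return-PC = 6 --
mismatch: x3: reported 0x15 vs actual 0x14

BAD = x3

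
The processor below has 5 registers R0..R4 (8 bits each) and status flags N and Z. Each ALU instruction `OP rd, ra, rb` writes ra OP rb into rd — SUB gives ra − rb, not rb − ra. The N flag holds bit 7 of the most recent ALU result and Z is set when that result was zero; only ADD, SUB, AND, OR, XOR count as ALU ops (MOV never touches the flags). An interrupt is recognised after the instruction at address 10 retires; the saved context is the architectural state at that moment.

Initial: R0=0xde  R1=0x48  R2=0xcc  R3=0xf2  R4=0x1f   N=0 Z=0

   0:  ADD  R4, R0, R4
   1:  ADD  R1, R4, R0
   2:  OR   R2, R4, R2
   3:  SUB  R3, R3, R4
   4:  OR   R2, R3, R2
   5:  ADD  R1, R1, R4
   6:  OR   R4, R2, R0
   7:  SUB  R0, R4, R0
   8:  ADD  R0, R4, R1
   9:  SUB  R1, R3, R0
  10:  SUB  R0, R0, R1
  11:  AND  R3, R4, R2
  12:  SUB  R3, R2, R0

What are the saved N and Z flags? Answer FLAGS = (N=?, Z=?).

FLAGS = (N=1, Z=0)

after  0: R0=0xde R1=0x48 R2=0xcc R3=0xf2 R4=0xfd  N=1 Z=0
after  1: R0=0xde R1=0xdb R2=0xcc R3=0xf2 R4=0xfd  N=1 Z=0
after  2: R0=0xde R1=0xdb R2=0xfd R3=0xf2 R4=0xfd  N=1 Z=0
after  3: R0=0xde R1=0xdb R2=0xfd R3=0xf5 R4=0xfd  N=1 Z=0
after  4: R0=0xde R1=0xdb R2=0xfd R3=0xf5 R4=0xfd  N=1 Z=0
after  5: R0=0xde R1=0xd8 R2=0xfd R3=0xf5 R4=0xfd  N=1 Z=0
after  6: R0=0xde R1=0xd8 R2=0xfd R3=0xf5 R4=0xff  N=1 Z=0
after  7: R0=0x21 R1=0xd8 R2=0xfd R3=0xf5 R4=0xff  N=0 Z=0
after  8: R0=0xd7 R1=0xd8 R2=0xfd R3=0xf5 R4=0xff  N=1 Z=0
after  9: R0=0xd7 R1=0x1e R2=0xfd R3=0xf5 R4=0xff  N=0 Z=0
after 10: R0=0xb9 R1=0x1e R2=0xfd R3=0xf5 R4=0xff  N=1 Z=0
-- IRQ taken; context saved, return-PC = 11 --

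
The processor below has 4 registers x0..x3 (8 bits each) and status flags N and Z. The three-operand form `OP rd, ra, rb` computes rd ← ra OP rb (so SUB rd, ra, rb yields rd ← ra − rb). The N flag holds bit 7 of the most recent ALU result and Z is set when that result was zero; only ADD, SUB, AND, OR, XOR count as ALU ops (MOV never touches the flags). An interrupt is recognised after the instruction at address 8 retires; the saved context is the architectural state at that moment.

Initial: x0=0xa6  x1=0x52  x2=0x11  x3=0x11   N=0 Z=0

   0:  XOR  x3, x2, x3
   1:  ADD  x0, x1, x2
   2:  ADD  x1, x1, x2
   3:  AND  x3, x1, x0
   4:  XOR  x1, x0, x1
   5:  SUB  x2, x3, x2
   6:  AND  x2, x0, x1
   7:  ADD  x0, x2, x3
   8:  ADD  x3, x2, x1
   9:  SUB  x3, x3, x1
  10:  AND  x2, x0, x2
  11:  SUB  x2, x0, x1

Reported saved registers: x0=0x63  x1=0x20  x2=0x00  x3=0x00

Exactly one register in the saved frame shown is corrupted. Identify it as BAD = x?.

BAD = x1

after  0: x0=0xa6 x1=0x52 x2=0x11 x3=0x00  N=0 Z=1
after  1: x0=0x63 x1=0x52 x2=0x11 x3=0x00  N=0 Z=0
after  2: x0=0x63 x1=0x63 x2=0x11 x3=0x00  N=0 Z=0
after  3: x0=0x63 x1=0x63 x2=0x11 x3=0x63  N=0 Z=0
after  4: x0=0x63 x1=0x00 x2=0x11 x3=0x63  N=0 Z=1
after  5: x0=0x63 x1=0x00 x2=0x52 x3=0x63  N=0 Z=0
after  6: x0=0x63 x1=0x00 x2=0x00 x3=0x63  N=0 Z=1
after  7: x0=0x63 x1=0x00 x2=0x00 x3=0x63  N=0 Z=0
after  8: x0=0x63 x1=0x00 x2=0x00 x3=0x00  N=0 Z=1
-- IRQ taken; context saved, return-PC = 9 --
mismatch: x1: reported 0x20 vs actual 0x00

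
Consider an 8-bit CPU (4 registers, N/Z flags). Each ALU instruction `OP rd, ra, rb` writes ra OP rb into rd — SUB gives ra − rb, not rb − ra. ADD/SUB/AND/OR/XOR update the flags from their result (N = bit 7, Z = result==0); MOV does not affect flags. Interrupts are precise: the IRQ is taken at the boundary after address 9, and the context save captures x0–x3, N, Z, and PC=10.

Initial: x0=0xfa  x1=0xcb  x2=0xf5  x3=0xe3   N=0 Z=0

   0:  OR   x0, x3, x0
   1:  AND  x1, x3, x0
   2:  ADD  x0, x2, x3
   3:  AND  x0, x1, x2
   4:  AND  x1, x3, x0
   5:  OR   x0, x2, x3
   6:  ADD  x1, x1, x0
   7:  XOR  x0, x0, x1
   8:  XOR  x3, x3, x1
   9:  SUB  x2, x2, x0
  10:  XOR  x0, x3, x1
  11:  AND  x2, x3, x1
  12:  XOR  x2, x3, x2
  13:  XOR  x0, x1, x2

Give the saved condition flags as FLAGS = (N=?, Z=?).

FLAGS = (N=1, Z=0)

after  0: x0=0xfb x1=0xcb x2=0xf5 x3=0xe3  N=1 Z=0
after  1: x0=0xfb x1=0xe3 x2=0xf5 x3=0xe3  N=1 Z=0
after  2: x0=0xd8 x1=0xe3 x2=0xf5 x3=0xe3  N=1 Z=0
after  3: x0=0xe1 x1=0xe3 x2=0xf5 x3=0xe3  N=1 Z=0
after  4: x0=0xe1 x1=0xe1 x2=0xf5 x3=0xe3  N=1 Z=0
after  5: x0=0xf7 x1=0xe1 x2=0xf5 x3=0xe3  N=1 Z=0
after  6: x0=0xf7 x1=0xd8 x2=0xf5 x3=0xe3  N=1 Z=0
after  7: x0=0x2f x1=0xd8 x2=0xf5 x3=0xe3  N=0 Z=0
after  8: x0=0x2f x1=0xd8 x2=0xf5 x3=0x3b  N=0 Z=0
after  9: x0=0x2f x1=0xd8 x2=0xc6 x3=0x3b  N=1 Z=0
-- IRQ taken; context saved, return-PC = 10 --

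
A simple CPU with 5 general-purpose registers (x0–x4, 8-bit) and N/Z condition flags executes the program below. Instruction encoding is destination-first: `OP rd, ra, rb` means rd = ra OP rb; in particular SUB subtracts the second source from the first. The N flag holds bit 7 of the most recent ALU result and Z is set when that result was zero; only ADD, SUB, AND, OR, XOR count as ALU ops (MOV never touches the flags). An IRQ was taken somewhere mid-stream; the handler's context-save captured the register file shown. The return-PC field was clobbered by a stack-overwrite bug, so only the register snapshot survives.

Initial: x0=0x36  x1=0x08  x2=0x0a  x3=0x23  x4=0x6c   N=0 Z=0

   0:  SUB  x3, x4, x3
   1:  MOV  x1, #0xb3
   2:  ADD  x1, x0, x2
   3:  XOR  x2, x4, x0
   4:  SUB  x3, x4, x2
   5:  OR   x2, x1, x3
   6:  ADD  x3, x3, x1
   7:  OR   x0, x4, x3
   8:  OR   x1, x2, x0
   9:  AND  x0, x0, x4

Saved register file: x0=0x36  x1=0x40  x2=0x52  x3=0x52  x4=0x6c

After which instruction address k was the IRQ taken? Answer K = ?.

K = 6

after  0: x0=0x36 x1=0x08 x2=0x0a x3=0x49 x4=0x6c  N=0 Z=0
after  1: x0=0x36 x1=0xb3 x2=0x0a x3=0x49 x4=0x6c  N=0 Z=0
after  2: x0=0x36 x1=0x40 x2=0x0a x3=0x49 x4=0x6c  N=0 Z=0
after  3: x0=0x36 x1=0x40 x2=0x5a x3=0x49 x4=0x6c  N=0 Z=0
after  4: x0=0x36 x1=0x40 x2=0x5a x3=0x12 x4=0x6c  N=0 Z=0
after  5: x0=0x36 x1=0x40 x2=0x52 x3=0x12 x4=0x6c  N=0 Z=0
after  6: x0=0x36 x1=0x40 x2=0x52 x3=0x52 x4=0x6c  N=0 Z=0
-- IRQ taken; context saved, return-PC = 7 --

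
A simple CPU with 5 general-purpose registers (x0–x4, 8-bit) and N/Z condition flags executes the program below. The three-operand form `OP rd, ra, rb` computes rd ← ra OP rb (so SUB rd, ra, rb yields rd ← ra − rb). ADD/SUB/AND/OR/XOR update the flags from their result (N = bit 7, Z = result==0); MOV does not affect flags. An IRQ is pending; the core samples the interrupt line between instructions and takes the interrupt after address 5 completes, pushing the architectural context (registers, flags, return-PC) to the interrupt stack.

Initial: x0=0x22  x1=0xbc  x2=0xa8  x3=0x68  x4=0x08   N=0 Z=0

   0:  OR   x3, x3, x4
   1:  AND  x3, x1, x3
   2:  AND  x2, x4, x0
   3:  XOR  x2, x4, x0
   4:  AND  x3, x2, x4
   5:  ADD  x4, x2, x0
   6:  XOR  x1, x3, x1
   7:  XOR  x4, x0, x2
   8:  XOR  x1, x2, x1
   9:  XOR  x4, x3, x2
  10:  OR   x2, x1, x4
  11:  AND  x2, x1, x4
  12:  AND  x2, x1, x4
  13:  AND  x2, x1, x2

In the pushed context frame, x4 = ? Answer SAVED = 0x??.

SAVED = 0x4c

after  0: x0=0x22 x1=0xbc x2=0xa8 x3=0x68 x4=0x08  N=0 Z=0
after  1: x0=0x22 x1=0xbc x2=0xa8 x3=0x28 x4=0x08  N=0 Z=0
after  2: x0=0x22 x1=0xbc x2=0x00 x3=0x28 x4=0x08  N=0 Z=1
after  3: x0=0x22 x1=0xbc x2=0x2a x3=0x28 x4=0x08  N=0 Z=0
after  4: x0=0x22 x1=0xbc x2=0x2a x3=0x08 x4=0x08  N=0 Z=0
after  5: x0=0x22 x1=0xbc x2=0x2a x3=0x08 x4=0x4c  N=0 Z=0
-- IRQ taken; context saved, return-PC = 6 --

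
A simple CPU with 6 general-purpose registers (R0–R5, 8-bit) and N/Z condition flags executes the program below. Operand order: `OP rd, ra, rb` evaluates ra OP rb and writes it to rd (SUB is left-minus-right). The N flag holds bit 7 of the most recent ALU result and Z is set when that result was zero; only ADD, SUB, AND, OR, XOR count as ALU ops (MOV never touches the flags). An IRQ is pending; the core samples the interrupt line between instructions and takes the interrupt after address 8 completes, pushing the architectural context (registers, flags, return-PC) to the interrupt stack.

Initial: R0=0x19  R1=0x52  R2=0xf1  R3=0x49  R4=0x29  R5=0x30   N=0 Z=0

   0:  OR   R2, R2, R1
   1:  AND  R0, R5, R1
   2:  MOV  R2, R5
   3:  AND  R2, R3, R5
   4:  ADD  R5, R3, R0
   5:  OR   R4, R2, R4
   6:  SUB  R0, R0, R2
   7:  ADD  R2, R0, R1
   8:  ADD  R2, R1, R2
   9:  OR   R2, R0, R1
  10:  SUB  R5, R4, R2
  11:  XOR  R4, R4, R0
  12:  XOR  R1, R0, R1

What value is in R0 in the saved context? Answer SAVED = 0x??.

after  0: R0=0x19 R1=0x52 R2=0xf3 R3=0x49 R4=0x29 R5=0x30  N=1 Z=0
after  1: R0=0x10 R1=0x52 R2=0xf3 R3=0x49 R4=0x29 R5=0x30  N=0 Z=0
after  2: R0=0x10 R1=0x52 R2=0x30 R3=0x49 R4=0x29 R5=0x30  N=0 Z=0
after  3: R0=0x10 R1=0x52 R2=0x00 R3=0x49 R4=0x29 R5=0x30  N=0 Z=1
after  4: R0=0x10 R1=0x52 R2=0x00 R3=0x49 R4=0x29 R5=0x59  N=0 Z=0
after  5: R0=0x10 R1=0x52 R2=0x00 R3=0x49 R4=0x29 R5=0x59  N=0 Z=0
after  6: R0=0x10 R1=0x52 R2=0x00 R3=0x49 R4=0x29 R5=0x59  N=0 Z=0
after  7: R0=0x10 R1=0x52 R2=0x62 R3=0x49 R4=0x29 R5=0x59  N=0 Z=0
after  8: R0=0x10 R1=0x52 R2=0xb4 R3=0x49 R4=0x29 R5=0x59  N=1 Z=0
-- IRQ taken; context saved, return-PC = 9 --

SAVED = 0x10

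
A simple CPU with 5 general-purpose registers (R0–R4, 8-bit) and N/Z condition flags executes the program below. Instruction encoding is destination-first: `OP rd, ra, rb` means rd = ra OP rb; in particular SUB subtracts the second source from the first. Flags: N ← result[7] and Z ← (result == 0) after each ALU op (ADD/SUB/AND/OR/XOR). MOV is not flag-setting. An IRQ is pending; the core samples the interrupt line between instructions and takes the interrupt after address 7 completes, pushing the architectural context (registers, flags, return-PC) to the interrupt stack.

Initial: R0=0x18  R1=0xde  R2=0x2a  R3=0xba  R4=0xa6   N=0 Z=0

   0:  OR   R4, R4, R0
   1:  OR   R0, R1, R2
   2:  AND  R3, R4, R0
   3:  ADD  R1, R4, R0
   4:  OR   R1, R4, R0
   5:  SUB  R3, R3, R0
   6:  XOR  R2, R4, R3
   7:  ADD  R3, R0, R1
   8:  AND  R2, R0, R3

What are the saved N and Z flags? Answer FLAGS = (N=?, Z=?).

after  0: R0=0x18 R1=0xde R2=0x2a R3=0xba R4=0xbe  N=1 Z=0
after  1: R0=0xfe R1=0xde R2=0x2a R3=0xba R4=0xbe  N=1 Z=0
after  2: R0=0xfe R1=0xde R2=0x2a R3=0xbe R4=0xbe  N=1 Z=0
after  3: R0=0xfe R1=0xbc R2=0x2a R3=0xbe R4=0xbe  N=1 Z=0
after  4: R0=0xfe R1=0xfe R2=0x2a R3=0xbe R4=0xbe  N=1 Z=0
after  5: R0=0xfe R1=0xfe R2=0x2a R3=0xc0 R4=0xbe  N=1 Z=0
after  6: R0=0xfe R1=0xfe R2=0x7e R3=0xc0 R4=0xbe  N=0 Z=0
after  7: R0=0xfe R1=0xfe R2=0x7e R3=0xfc R4=0xbe  N=1 Z=0
-- IRQ taken; context saved, return-PC = 8 --

FLAGS = (N=1, Z=0)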